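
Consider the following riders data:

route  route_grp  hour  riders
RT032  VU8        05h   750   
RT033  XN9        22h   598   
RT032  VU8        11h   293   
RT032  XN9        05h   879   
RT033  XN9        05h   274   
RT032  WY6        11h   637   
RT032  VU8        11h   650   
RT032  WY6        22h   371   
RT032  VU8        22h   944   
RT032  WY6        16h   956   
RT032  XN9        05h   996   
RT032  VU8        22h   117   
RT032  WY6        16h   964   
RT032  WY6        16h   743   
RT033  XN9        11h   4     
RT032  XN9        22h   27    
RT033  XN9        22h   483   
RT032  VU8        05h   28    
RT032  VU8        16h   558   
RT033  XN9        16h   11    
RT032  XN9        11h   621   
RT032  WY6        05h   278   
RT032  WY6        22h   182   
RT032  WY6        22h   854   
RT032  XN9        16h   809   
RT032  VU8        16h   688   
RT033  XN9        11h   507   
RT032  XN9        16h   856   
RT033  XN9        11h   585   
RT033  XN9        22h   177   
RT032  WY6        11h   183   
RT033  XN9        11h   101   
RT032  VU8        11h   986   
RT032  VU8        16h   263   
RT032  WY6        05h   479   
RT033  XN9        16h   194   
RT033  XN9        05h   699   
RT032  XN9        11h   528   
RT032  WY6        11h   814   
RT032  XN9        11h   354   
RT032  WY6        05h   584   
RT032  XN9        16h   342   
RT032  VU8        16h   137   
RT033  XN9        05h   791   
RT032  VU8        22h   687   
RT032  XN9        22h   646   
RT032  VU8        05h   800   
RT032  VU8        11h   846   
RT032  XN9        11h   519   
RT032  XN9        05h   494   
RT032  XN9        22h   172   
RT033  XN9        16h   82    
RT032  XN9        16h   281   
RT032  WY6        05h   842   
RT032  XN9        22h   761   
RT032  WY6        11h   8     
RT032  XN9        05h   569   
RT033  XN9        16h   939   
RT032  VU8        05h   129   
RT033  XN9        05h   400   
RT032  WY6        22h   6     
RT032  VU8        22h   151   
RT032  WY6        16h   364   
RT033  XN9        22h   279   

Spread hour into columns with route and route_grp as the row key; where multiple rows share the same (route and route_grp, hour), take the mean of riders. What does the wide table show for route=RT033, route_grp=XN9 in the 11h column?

299.25

Rows with route=RT033, route_grp=XN9 and hour=11h: riders values are 4, 507, 585, 101.
(4 + 507 + 585 + 101) / 4 = 299.25.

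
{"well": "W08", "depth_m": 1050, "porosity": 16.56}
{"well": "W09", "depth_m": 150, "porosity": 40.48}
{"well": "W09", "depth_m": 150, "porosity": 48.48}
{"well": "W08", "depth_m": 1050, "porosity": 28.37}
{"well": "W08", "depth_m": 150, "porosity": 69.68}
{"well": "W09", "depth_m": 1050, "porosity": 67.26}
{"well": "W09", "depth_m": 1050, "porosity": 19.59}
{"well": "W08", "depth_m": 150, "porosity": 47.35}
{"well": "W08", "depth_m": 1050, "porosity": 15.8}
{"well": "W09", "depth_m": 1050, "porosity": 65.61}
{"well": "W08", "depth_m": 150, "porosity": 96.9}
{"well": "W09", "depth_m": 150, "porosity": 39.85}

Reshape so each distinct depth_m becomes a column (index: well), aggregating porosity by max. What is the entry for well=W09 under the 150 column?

48.48

Rows with well=W09 and depth_m=150: porosity values are 40.48, 48.48, 39.85.
max(40.48, 48.48, 39.85) = 48.48.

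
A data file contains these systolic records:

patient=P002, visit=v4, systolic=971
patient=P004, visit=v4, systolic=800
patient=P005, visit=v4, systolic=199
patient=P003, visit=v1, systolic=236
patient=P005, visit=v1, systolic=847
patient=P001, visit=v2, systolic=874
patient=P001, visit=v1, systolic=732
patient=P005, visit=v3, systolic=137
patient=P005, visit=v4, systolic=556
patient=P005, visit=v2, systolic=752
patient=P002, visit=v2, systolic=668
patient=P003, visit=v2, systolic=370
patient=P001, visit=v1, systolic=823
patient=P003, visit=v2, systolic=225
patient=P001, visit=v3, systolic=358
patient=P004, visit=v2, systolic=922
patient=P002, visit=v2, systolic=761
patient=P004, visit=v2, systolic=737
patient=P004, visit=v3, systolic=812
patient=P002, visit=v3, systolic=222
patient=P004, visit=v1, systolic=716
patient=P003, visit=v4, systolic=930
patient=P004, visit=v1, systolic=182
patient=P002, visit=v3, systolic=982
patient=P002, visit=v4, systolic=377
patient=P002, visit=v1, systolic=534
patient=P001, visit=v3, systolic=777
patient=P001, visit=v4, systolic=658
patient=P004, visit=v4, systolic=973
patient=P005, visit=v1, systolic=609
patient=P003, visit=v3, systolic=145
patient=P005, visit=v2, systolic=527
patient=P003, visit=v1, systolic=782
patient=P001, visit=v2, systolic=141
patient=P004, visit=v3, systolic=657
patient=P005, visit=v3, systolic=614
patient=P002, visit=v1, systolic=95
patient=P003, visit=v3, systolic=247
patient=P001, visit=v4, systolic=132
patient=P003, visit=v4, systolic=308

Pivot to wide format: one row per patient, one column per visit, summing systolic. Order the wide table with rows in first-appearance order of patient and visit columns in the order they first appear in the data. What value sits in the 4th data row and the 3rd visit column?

With rows in first-appearance order of patient, row 4 is patient=P003. visit columns in first-appearance order: v4, v1, v2, v3; column 3 is v2.
Long rows with patient=P003, visit=v2: 370 + 225 = 595.

595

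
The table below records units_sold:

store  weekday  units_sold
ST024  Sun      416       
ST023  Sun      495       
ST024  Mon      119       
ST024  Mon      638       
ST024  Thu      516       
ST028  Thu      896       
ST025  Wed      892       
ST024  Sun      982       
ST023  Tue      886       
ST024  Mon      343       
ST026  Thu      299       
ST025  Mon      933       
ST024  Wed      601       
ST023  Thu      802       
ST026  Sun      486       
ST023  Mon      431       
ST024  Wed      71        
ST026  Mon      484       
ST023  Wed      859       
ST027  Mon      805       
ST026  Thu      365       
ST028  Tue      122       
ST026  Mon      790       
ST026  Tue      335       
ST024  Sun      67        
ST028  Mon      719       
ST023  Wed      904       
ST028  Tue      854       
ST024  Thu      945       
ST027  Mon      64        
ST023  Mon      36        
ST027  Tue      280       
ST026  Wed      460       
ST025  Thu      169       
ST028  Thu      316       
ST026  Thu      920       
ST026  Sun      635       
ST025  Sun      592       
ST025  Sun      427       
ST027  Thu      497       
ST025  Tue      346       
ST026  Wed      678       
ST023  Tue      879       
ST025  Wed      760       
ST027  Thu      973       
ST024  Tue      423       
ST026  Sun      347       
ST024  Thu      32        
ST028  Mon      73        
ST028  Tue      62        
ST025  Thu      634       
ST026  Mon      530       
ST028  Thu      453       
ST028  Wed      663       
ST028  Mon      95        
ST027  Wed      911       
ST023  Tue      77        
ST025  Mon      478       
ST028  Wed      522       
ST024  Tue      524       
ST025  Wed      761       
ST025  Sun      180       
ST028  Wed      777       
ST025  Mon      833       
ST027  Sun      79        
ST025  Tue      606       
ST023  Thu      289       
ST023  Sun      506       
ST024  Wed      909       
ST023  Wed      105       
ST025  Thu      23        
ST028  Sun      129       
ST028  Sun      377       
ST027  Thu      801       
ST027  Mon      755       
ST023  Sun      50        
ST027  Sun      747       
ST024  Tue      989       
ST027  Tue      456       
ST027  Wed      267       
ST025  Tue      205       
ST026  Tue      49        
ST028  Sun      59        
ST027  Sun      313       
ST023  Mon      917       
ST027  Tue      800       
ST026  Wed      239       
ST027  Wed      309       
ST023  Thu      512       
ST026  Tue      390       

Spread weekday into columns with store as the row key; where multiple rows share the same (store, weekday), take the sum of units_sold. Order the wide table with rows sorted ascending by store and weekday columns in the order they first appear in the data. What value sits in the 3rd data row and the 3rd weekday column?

With rows sorted ascending by store, row 3 is store=ST025. weekday columns in first-appearance order: Sun, Mon, Thu, Wed, Tue; column 3 is Thu.
Long rows with store=ST025, weekday=Thu: 169 + 634 + 23 = 826.

826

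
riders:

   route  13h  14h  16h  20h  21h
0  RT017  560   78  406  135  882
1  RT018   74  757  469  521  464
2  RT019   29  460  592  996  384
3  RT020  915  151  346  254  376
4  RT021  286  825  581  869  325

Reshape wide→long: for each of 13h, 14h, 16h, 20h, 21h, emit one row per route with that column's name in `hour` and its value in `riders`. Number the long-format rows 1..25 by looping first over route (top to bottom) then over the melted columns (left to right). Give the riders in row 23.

25 rows total (5 × 5). Row 23: index ⌊(23-1)/5⌋ = 4 into route → RT021; (23-1) mod 5 = 2 into the melted columns → 16h.
So row 23 is (RT021, 16h, 581); riders = 581.

581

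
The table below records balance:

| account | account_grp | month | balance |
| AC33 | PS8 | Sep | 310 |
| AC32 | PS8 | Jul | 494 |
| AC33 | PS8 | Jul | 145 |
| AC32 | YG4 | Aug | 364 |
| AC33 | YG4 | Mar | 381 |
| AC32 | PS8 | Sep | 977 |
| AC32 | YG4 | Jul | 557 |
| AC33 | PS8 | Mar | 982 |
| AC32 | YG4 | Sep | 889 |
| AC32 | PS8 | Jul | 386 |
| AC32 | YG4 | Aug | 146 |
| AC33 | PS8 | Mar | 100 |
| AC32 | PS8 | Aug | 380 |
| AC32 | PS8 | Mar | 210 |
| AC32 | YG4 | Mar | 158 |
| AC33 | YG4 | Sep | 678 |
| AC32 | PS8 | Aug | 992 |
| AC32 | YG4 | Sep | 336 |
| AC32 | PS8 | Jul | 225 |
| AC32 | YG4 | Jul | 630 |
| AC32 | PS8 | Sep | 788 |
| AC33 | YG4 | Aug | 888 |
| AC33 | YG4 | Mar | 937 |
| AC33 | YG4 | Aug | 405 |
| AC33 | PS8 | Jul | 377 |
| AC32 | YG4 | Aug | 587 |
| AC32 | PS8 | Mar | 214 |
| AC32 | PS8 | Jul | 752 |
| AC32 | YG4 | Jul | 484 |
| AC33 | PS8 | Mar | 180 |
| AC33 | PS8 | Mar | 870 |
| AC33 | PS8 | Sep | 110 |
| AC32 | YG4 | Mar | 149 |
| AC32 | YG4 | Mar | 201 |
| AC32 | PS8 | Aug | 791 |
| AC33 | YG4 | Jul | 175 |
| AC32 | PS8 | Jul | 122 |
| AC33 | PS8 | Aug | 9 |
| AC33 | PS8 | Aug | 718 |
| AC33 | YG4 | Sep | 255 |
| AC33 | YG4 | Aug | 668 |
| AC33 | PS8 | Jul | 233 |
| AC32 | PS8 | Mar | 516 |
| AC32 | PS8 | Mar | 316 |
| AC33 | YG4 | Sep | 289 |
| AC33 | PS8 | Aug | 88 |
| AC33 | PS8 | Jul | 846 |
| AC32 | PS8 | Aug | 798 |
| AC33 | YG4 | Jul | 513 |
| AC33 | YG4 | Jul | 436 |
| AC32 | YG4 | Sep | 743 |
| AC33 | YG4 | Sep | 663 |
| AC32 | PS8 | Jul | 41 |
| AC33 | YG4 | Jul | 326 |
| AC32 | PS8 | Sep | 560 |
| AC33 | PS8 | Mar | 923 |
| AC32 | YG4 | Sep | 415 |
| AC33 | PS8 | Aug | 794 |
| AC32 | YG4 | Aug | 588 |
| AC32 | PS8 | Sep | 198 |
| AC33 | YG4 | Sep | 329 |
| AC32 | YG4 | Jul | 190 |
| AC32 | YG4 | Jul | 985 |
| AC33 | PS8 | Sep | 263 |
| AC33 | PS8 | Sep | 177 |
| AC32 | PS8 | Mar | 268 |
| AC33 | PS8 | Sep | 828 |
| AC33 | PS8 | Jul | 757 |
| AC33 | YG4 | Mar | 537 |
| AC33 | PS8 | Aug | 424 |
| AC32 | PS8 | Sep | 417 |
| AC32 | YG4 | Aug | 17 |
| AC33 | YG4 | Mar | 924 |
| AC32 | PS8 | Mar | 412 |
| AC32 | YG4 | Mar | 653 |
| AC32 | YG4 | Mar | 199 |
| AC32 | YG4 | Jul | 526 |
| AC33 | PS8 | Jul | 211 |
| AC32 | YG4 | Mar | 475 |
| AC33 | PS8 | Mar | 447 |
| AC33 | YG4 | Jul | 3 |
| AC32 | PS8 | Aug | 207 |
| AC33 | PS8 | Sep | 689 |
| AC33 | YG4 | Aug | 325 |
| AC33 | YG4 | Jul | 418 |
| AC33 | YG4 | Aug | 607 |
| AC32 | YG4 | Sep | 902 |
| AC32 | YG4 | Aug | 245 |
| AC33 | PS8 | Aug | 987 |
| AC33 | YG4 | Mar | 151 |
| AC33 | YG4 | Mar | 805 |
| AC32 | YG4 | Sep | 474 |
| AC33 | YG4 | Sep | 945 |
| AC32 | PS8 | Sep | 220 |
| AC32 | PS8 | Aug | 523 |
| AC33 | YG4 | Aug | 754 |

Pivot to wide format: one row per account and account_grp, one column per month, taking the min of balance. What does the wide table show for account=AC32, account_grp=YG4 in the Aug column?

17

Rows with account=AC32, account_grp=YG4 and month=Aug: balance values are 364, 146, 587, 588, 17, 245.
min(364, 146, 587, 588, 17, 245) = 17.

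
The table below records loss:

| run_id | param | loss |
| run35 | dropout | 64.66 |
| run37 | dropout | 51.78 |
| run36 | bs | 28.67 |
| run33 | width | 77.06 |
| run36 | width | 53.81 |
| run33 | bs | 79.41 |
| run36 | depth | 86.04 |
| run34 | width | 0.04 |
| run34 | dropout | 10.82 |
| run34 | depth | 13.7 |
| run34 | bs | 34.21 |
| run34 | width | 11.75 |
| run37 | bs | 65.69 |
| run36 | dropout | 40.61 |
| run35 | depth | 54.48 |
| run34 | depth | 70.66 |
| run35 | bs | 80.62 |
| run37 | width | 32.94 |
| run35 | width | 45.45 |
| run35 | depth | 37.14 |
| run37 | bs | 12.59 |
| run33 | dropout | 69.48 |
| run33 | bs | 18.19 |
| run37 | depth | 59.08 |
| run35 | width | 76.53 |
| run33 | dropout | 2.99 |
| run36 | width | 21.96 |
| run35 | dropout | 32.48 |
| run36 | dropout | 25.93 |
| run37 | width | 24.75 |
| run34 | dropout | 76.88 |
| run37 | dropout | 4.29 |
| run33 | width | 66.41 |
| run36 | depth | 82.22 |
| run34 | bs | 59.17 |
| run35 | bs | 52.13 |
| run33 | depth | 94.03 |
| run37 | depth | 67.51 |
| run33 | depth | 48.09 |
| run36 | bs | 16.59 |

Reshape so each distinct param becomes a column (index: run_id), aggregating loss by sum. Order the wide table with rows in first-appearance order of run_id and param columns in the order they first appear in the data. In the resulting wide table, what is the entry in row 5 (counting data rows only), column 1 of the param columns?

With rows in first-appearance order of run_id, row 5 is run_id=run34. param columns in first-appearance order: dropout, bs, width, depth; column 1 is dropout.
Long rows with run_id=run34, param=dropout: 10.82 + 76.88 = 87.70.

87.70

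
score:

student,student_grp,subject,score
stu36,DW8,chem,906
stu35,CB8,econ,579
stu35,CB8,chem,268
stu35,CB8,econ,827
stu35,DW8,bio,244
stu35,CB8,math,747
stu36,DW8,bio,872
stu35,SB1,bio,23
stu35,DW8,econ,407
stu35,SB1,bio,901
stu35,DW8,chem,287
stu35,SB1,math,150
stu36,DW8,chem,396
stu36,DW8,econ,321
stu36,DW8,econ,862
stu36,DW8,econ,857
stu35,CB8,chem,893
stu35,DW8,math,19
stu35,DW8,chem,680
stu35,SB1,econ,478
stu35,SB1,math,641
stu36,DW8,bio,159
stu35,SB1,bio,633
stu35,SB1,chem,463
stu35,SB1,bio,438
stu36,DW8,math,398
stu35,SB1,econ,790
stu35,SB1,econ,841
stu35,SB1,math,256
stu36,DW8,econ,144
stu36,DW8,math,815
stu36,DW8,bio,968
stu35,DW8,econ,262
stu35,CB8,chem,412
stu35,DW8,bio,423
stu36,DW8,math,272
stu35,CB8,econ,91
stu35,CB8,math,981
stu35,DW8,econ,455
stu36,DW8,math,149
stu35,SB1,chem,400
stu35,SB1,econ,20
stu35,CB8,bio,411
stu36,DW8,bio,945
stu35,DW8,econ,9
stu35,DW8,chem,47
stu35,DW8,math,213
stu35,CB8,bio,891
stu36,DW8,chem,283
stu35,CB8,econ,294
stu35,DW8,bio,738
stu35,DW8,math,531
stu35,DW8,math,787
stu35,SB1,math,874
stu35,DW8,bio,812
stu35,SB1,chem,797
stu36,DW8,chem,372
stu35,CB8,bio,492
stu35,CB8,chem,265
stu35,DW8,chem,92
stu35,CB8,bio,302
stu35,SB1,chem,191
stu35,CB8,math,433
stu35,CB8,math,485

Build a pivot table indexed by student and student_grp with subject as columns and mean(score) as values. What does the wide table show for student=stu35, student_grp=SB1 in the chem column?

462.75

Rows with student=stu35, student_grp=SB1 and subject=chem: score values are 463, 400, 797, 191.
(463 + 400 + 797 + 191) / 4 = 462.75.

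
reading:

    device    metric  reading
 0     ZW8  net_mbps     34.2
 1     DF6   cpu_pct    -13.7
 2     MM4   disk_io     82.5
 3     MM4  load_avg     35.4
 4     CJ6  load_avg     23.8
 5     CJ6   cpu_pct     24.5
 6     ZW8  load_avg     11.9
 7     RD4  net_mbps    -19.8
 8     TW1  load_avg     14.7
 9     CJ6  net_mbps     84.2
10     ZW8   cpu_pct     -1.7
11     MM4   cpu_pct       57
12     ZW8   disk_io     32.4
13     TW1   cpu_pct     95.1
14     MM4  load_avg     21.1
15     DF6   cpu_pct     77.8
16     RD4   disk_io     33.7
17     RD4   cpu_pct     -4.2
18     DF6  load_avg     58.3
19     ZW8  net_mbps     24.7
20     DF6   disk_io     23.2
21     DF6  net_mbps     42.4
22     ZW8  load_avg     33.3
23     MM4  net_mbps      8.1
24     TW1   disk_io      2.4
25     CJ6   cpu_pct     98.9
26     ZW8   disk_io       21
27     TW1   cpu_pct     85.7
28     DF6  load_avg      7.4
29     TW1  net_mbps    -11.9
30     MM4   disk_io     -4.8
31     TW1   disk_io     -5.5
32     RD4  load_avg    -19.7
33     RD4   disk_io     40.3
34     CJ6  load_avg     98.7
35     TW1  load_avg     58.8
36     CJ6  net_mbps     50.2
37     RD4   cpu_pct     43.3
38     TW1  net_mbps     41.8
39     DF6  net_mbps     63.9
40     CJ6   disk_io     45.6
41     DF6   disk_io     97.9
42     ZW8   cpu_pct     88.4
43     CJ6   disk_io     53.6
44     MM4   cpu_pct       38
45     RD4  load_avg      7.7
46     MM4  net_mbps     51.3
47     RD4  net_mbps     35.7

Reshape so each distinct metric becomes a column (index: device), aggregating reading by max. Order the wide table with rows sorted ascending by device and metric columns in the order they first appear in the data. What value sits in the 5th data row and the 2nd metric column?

With rows sorted ascending by device, row 5 is device=TW1. metric columns in first-appearance order: net_mbps, cpu_pct, disk_io, load_avg; column 2 is cpu_pct.
Long rows with device=TW1, metric=cpu_pct: max(95.1, 85.7) = 95.1.

95.1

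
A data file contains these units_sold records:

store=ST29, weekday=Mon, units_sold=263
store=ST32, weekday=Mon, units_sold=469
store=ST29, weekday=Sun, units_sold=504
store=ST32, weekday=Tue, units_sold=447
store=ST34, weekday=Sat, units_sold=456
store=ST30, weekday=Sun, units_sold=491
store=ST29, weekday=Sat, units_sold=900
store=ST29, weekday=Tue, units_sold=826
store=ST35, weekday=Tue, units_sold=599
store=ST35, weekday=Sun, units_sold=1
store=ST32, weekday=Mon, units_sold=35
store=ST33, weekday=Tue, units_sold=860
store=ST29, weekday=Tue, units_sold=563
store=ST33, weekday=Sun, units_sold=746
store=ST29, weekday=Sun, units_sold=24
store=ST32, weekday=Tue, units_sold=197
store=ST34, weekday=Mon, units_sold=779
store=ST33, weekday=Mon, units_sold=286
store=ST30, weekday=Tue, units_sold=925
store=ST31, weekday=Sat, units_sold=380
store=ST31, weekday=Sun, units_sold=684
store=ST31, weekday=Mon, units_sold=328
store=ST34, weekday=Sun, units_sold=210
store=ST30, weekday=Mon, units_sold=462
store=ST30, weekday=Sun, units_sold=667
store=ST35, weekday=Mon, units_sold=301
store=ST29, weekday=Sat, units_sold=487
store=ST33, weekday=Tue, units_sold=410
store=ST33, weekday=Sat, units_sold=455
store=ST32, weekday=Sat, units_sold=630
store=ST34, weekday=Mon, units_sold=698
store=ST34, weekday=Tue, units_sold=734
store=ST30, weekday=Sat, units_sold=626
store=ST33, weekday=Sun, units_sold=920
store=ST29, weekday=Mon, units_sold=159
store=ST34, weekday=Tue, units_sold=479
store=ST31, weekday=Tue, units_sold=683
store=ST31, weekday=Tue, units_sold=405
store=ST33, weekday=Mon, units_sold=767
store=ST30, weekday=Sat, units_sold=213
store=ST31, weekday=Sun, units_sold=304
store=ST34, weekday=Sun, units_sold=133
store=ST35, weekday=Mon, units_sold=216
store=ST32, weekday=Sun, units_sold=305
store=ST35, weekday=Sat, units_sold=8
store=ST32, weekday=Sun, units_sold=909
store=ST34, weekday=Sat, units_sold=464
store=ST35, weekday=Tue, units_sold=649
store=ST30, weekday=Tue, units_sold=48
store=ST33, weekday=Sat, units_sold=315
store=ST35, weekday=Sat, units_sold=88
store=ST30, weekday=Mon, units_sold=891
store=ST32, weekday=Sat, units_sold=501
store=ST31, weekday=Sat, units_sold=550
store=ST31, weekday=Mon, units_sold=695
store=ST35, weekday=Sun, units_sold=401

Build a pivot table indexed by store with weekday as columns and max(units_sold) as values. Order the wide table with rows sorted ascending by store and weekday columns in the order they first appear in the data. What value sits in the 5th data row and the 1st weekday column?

With rows sorted ascending by store, row 5 is store=ST33. weekday columns in first-appearance order: Mon, Sun, Tue, Sat; column 1 is Mon.
Long rows with store=ST33, weekday=Mon: max(286, 767) = 767.

767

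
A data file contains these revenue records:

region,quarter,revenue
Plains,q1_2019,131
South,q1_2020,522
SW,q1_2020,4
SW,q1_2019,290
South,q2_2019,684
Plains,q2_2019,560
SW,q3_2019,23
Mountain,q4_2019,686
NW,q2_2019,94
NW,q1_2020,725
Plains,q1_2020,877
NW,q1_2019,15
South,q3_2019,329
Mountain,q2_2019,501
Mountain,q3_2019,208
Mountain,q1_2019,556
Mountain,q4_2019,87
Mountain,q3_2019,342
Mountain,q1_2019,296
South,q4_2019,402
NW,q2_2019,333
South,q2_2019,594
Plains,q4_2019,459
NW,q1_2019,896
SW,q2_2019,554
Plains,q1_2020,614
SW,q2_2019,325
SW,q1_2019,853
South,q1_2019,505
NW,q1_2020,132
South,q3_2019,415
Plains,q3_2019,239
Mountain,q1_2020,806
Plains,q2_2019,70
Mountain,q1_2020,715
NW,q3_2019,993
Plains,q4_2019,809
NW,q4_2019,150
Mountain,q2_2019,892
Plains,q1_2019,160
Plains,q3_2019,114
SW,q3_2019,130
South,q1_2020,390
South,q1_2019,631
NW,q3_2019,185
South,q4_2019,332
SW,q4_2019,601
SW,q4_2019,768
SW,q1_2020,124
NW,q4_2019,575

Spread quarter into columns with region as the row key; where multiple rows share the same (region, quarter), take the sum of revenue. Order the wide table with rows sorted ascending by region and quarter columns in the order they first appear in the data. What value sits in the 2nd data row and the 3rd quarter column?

427

With rows sorted ascending by region, row 2 is region=NW. quarter columns in first-appearance order: q1_2019, q1_2020, q2_2019, q3_2019, q4_2019; column 3 is q2_2019.
Long rows with region=NW, quarter=q2_2019: 94 + 333 = 427.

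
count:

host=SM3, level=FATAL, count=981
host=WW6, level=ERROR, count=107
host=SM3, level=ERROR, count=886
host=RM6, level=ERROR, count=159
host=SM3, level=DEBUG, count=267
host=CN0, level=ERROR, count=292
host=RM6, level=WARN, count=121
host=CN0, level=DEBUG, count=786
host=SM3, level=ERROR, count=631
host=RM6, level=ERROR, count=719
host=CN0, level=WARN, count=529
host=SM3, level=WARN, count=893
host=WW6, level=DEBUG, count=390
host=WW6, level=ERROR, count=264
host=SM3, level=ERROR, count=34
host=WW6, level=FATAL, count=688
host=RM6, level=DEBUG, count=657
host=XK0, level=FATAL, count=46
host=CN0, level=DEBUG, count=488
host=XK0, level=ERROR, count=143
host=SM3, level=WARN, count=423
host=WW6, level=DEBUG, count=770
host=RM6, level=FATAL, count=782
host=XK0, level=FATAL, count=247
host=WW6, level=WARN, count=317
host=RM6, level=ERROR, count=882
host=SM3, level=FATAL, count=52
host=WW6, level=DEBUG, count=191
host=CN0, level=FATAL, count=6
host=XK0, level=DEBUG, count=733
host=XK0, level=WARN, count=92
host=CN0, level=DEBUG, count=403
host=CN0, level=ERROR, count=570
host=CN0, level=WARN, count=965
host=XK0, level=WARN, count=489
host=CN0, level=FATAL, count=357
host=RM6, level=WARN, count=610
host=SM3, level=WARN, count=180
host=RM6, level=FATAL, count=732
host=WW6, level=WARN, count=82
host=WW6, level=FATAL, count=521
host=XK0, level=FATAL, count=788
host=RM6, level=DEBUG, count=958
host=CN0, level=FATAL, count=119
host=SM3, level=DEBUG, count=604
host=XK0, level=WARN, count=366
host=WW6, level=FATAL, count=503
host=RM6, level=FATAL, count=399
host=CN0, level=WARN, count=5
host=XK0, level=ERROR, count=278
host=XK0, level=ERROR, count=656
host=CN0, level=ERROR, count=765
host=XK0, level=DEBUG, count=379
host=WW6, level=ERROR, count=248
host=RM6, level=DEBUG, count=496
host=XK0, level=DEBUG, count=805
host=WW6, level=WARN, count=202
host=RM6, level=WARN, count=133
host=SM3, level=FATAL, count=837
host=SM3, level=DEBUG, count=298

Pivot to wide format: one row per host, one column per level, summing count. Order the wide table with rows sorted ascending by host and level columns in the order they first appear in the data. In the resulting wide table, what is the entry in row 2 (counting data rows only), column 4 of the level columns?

With rows sorted ascending by host, row 2 is host=RM6. level columns in first-appearance order: FATAL, ERROR, DEBUG, WARN; column 4 is WARN.
Long rows with host=RM6, level=WARN: 121 + 610 + 133 = 864.

864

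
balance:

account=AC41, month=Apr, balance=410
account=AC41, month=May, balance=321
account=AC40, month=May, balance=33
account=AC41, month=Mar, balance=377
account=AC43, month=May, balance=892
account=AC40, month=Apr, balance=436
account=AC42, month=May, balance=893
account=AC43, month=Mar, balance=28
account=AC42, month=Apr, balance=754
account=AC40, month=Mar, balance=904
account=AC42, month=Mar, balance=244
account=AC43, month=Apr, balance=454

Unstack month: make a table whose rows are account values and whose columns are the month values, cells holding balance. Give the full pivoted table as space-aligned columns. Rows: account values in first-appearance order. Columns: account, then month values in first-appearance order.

account  Apr  May  Mar
AC41     410  321  377
AC40     436  33   904
AC43     454  892  28 
AC42     754  893  244

Columns: account plus the 3 distinct month values (Apr, May, Mar).
For example, row AC41 column Apr takes balance=410 from the long row (AC41, Apr).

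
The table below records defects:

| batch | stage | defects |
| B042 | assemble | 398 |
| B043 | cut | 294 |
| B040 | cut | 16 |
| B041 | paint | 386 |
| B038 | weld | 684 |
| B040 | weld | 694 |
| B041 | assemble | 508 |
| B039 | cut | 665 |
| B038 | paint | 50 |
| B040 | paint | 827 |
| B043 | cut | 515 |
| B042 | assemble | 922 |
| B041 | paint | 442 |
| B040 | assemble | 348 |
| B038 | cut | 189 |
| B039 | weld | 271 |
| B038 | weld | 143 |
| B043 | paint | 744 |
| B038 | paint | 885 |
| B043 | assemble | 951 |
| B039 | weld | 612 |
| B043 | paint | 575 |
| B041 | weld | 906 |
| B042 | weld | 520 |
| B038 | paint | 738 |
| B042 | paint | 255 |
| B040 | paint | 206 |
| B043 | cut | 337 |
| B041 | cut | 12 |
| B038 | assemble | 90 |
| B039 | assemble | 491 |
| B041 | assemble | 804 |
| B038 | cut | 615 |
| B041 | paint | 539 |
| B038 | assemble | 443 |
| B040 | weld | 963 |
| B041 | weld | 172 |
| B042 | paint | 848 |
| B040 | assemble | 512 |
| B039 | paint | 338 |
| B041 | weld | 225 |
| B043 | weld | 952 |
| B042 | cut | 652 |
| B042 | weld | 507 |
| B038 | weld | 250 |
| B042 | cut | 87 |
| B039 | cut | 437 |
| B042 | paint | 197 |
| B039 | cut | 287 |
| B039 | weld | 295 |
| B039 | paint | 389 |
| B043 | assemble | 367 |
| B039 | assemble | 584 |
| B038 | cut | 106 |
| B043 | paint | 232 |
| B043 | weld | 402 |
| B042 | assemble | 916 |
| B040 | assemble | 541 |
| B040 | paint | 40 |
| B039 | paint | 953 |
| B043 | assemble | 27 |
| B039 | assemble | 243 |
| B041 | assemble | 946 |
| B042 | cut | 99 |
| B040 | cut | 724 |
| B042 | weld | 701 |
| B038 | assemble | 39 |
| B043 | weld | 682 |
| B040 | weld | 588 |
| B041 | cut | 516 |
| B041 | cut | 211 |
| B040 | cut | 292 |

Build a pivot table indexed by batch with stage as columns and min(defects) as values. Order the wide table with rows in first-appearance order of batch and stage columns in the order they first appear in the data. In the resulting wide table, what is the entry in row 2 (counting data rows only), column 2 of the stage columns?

With rows in first-appearance order of batch, row 2 is batch=B043. stage columns in first-appearance order: assemble, cut, paint, weld; column 2 is cut.
Long rows with batch=B043, stage=cut: min(294, 515, 337) = 294.

294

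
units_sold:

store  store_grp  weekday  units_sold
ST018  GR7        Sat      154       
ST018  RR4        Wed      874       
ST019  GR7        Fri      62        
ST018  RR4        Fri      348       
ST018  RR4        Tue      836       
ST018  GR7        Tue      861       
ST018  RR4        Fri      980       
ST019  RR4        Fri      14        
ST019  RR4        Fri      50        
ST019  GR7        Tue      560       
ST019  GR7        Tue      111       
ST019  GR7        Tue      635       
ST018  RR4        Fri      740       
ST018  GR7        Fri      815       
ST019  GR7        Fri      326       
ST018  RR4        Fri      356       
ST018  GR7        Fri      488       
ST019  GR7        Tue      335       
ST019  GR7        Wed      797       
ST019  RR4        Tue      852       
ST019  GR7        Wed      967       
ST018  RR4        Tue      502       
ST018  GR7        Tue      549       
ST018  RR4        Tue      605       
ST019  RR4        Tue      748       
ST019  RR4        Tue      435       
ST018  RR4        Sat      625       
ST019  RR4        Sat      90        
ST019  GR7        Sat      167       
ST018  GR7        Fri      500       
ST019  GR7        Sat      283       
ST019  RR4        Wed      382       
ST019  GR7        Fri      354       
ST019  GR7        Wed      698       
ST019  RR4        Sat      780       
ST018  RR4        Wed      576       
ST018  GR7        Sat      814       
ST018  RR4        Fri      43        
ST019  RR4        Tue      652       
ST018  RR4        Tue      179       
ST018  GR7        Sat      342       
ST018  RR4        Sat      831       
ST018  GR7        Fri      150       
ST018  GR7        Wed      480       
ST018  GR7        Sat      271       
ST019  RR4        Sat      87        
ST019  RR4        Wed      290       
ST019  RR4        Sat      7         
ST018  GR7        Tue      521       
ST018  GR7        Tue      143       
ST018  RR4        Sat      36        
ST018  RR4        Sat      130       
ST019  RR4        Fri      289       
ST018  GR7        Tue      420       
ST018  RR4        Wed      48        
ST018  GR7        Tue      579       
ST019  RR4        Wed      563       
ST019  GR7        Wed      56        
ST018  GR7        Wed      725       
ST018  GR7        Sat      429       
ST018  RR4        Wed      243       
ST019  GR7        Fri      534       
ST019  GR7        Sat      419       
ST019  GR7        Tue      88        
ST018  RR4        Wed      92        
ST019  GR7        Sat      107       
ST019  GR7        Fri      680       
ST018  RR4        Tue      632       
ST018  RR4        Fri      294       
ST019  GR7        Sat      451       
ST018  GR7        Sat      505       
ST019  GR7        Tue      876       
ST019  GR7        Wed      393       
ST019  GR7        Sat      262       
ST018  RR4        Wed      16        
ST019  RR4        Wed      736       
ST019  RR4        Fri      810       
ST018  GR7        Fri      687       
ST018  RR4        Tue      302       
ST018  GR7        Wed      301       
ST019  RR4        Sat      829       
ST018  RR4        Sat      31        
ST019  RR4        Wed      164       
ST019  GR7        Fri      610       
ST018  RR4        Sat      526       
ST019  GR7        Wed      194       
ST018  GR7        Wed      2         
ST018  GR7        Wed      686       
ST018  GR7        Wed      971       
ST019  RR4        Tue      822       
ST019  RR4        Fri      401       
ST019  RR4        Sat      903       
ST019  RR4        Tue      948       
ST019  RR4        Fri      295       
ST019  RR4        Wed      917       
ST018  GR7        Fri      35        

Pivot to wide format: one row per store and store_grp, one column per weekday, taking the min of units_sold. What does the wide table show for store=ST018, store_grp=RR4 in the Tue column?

Rows with store=ST018, store_grp=RR4 and weekday=Tue: units_sold values are 836, 502, 605, 179, 632, 302.
min(836, 502, 605, 179, 632, 302) = 179.

179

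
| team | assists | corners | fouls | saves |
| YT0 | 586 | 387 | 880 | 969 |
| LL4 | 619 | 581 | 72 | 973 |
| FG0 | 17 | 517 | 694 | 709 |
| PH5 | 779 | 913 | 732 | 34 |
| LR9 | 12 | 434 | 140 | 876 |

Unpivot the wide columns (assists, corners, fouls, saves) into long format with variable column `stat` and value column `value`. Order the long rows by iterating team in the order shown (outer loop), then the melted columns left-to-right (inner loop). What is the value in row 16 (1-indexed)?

20 rows total (5 × 4). Row 16: index ⌊(16-1)/4⌋ = 3 into team → PH5; (16-1) mod 4 = 3 into the melted columns → saves.
So row 16 is (PH5, saves, 34); value = 34.

34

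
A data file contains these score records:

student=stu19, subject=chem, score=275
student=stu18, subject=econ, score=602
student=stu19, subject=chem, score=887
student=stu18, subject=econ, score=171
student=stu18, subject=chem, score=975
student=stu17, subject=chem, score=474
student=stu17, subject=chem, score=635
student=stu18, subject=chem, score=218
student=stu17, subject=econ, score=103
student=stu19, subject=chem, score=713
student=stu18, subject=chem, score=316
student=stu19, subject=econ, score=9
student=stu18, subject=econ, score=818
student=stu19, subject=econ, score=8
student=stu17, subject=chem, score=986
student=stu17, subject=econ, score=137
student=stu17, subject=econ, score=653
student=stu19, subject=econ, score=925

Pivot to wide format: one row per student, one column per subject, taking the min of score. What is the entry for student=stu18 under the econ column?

171

Rows with student=stu18 and subject=econ: score values are 602, 171, 818.
min(602, 171, 818) = 171.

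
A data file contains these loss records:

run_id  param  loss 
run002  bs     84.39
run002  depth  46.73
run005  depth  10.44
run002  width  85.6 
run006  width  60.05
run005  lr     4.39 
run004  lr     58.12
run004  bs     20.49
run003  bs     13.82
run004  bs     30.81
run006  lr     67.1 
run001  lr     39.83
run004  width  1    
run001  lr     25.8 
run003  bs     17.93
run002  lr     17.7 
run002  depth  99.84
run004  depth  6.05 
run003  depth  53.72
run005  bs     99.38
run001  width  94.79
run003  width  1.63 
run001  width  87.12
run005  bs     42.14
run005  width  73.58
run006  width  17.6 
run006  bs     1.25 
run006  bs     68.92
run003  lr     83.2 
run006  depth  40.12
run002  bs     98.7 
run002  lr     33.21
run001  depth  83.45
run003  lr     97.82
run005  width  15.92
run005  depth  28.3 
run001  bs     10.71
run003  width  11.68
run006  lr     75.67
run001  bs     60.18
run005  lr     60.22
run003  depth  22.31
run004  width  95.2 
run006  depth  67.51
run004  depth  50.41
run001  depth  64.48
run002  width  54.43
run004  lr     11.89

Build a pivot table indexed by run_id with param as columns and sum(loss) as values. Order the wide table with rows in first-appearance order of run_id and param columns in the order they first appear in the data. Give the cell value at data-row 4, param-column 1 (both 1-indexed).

51.30

With rows in first-appearance order of run_id, row 4 is run_id=run004. param columns in first-appearance order: bs, depth, width, lr; column 1 is bs.
Long rows with run_id=run004, param=bs: 20.49 + 30.81 = 51.30.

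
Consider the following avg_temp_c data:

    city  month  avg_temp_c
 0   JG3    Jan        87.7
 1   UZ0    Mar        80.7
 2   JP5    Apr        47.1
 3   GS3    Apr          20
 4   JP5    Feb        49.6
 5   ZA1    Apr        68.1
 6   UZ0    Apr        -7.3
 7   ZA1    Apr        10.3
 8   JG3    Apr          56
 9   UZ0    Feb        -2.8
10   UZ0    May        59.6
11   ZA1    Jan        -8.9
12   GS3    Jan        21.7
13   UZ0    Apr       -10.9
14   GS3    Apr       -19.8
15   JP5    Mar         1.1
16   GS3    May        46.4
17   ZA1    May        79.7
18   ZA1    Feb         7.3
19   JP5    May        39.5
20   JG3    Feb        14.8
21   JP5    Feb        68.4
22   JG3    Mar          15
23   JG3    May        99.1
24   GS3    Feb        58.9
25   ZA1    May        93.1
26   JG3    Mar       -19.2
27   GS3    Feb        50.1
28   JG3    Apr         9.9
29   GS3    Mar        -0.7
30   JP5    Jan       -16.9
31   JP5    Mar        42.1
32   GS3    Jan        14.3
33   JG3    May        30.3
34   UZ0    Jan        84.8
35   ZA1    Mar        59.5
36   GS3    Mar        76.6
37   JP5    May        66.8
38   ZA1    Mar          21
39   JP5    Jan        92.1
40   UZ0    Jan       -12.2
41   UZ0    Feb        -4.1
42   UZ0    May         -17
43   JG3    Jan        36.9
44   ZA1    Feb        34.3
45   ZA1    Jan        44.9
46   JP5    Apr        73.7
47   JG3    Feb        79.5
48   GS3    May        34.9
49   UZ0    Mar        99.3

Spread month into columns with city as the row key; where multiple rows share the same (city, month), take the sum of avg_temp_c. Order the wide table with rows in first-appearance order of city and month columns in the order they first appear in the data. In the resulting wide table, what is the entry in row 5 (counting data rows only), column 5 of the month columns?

172.8

With rows in first-appearance order of city, row 5 is city=ZA1. month columns in first-appearance order: Jan, Mar, Apr, Feb, May; column 5 is May.
Long rows with city=ZA1, month=May: 79.7 + 93.1 = 172.8.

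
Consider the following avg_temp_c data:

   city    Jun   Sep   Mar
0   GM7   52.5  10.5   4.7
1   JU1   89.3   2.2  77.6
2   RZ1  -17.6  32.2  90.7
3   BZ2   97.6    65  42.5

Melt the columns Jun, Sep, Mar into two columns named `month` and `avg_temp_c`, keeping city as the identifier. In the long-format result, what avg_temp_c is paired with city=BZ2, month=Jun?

Unpivoting turns each (city, wide-column) pair into one long row.
The wide cell at row BZ2, column Jun holds 97.6, so the long row (BZ2, Jun) has avg_temp_c=97.6.

97.6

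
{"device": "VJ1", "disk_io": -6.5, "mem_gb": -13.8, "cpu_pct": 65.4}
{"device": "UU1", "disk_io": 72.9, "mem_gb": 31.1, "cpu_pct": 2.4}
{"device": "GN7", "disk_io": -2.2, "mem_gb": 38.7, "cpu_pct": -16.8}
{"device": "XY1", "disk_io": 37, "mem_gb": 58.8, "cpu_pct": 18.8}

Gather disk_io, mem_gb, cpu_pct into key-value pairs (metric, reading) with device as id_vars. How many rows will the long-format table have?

12

4 device values × 3 melted columns = 12 rows.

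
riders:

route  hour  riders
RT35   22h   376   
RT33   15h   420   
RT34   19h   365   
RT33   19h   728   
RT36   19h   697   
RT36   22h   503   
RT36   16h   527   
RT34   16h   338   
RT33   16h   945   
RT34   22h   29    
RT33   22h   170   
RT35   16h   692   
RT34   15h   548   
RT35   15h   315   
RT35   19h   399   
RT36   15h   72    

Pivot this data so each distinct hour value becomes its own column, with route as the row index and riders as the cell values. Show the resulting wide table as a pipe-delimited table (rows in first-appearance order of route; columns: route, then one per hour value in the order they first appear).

Columns: route plus the 4 distinct hour values (22h, 15h, 19h, 16h).
For example, row RT35 column 22h takes riders=376 from the long row (RT35, 22h).

| route | 22h | 15h | 19h | 16h |
| RT35 | 376 | 315 | 399 | 692 |
| RT33 | 170 | 420 | 728 | 945 |
| RT34 | 29 | 548 | 365 | 338 |
| RT36 | 503 | 72 | 697 | 527 |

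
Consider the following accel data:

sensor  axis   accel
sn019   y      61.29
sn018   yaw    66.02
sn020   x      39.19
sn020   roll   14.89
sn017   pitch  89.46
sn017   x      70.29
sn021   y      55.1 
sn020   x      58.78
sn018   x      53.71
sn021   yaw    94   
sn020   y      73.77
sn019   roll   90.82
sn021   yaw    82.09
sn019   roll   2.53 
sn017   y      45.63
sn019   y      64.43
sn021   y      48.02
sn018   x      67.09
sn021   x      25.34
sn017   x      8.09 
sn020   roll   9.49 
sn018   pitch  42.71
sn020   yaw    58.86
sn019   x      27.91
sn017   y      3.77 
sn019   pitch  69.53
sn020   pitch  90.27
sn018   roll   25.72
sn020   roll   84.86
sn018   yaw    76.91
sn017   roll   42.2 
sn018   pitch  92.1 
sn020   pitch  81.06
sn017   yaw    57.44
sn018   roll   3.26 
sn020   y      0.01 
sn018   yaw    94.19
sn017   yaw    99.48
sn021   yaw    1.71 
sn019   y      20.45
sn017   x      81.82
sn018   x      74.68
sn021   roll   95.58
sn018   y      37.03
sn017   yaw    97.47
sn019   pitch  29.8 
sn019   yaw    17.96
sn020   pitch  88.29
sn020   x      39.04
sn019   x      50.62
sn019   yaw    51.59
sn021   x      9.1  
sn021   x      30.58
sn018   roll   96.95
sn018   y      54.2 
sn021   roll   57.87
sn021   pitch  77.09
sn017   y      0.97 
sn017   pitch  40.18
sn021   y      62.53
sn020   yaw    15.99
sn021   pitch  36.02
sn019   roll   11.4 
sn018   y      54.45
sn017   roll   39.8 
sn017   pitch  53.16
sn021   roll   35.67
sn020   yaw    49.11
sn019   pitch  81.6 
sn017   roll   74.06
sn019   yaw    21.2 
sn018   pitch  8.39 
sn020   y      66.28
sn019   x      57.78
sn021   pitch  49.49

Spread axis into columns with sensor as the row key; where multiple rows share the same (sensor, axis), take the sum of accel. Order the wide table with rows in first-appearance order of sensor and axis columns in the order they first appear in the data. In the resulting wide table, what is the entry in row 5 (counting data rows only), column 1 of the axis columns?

165.65

With rows in first-appearance order of sensor, row 5 is sensor=sn021. axis columns in first-appearance order: y, yaw, x, roll, pitch; column 1 is y.
Long rows with sensor=sn021, axis=y: 55.1 + 48.02 + 62.53 = 165.65.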